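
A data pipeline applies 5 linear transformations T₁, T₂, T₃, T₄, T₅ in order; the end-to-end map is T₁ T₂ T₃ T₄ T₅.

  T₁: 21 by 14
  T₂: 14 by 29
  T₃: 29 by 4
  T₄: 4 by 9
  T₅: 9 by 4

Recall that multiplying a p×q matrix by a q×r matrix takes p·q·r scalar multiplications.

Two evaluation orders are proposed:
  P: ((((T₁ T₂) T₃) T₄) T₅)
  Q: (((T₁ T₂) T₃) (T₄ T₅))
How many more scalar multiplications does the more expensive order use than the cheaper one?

Order P = ((((T₁ T₂) T₃) T₄) T₅): (T₁ T₂): 21×14 by 14×29 → 21×29, cost 21·14·29 = 8526; ((T₁ T₂) T₃): 21×29 by 29×4 → 21×4, cost 21·29·4 = 2436; cumulative 10962; (((T₁ T₂) T₃) T₄): 21×4 by 4×9 → 21×9, cost 21·4·9 = 756; cumulative 11718; ((((T₁ T₂) T₃) T₄) T₅): 21×9 by 9×4 → 21×4, cost 21·9·4 = 756; cumulative 12474. Total 12474.
Order Q = (((T₁ T₂) T₃) (T₄ T₅)): (T₁ T₂): 21×14 by 14×29 → 21×29, cost 21·14·29 = 8526; ((T₁ T₂) T₃): 21×29 by 29×4 → 21×4, cost 21·29·4 = 2436; cumulative 10962; (T₄ T₅): 4×9 by 9×4 → 4×4, cost 4·9·4 = 144; (((T₁ T₂) T₃) (T₄ T₅)): 21×4 by 4×4 → 21×4, cost 21·4·4 = 336; cumulative 11442. Total 11442.
Difference: |12474 − 11442| = 1032.

1032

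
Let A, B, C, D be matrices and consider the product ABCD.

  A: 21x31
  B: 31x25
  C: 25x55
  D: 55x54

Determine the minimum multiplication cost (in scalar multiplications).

107520

Adjacent pairs: AB = 21·31·25 = 16275; BC = 31·25·55 = 42625; CD = 25·55·54 = 74250.
Length 3: A..C: k=1: 0+42625+21·31·55=78430; k=2: 16275+0+21·25·55=45150 → min 45150 | B..D: k=2: 0+74250+31·25·54=116100; k=3: 42625+0+31·55·54=134695 → min 116100.
Length 4: A..D: k=1: 0+116100+21·31·54=151254; k=2: 16275+74250+21·25·54=118875; k=3: 45150+0+21·55·54=107520 → min 107520.
Optimal order: (((AB)C)D) with cost 107520.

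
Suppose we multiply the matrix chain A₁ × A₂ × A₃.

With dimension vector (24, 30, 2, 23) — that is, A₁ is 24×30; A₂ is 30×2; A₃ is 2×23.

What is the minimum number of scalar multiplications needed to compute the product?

2544

Order (A₁ × (A₂ × A₃)): (A₂ × A₃): 30×2 by 2×23 → 30×23, cost 30·2·23 = 1380; (A₁ × (A₂ × A₃)): 24×30 by 30×23 → 24×23, cost 24·30·23 = 16560; cumulative 17940. Total 17940.
Order ((A₁ × A₂) × A₃): (A₁ × A₂): 24×30 by 30×2 → 24×2, cost 24·30·2 = 1440; ((A₁ × A₂) × A₃): 24×2 by 2×23 → 24×23, cost 24·2·23 = 1104; cumulative 2544. Total 2544.
Minimum: 2544.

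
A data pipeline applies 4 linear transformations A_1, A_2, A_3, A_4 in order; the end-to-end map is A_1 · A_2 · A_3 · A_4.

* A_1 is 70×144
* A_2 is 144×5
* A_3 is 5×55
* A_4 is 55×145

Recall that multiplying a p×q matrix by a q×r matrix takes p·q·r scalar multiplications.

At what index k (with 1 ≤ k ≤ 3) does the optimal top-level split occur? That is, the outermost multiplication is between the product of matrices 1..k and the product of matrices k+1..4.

Adjacent pairs: A_1A_2 = 70·144·5 = 50400; A_2A_3 = 144·5·55 = 39600; A_3A_4 = 5·55·145 = 39875.
Length 3: A_1..A_3: k=1: 0+39600+70·144·55=594000; k=2: 50400+0+70·5·55=69650 → min 69650 | A_2..A_4: k=2: 0+39875+144·5·145=144275; k=3: 39600+0+144·55·145=1188000 → min 144275.
Top-level splits: k=1: (A_1..A_1)·(A_2..A_4) → 0+144275+70·144·145 = 1605875; k=2: (A_1..A_2)·(A_3..A_4) → 50400+39875+70·5·145 = 141025; k=3: (A_1..A_3)·(A_4..A_4) → 69650+0+70·55·145 = 627900.
Best split is after A_2, i.e. k = 2.

2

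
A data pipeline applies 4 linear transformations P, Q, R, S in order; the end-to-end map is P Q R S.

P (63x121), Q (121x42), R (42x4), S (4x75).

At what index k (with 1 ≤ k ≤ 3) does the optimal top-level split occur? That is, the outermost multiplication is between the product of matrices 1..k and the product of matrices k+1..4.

3

Adjacent pairs: PQ = 63·121·42 = 320166; QR = 121·42·4 = 20328; RS = 42·4·75 = 12600.
Length 3: P..R: k=1: 0+20328+63·121·4=50820; k=2: 320166+0+63·42·4=330750 → min 50820 | Q..S: k=2: 0+12600+121·42·75=393750; k=3: 20328+0+121·4·75=56628 → min 56628.
Top-level splits: k=1: (P..P)·(Q..S) → 0+56628+63·121·75 = 628353; k=2: (P..Q)·(R..S) → 320166+12600+63·42·75 = 531216; k=3: (P..R)·(S..S) → 50820+0+63·4·75 = 69720.
Best split is after R, i.e. k = 3.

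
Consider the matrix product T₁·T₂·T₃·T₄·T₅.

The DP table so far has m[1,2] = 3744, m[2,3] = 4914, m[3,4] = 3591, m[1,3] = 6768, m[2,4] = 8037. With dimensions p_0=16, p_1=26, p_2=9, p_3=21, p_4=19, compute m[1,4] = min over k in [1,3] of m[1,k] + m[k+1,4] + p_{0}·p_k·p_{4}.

m[1,4] = min over k∈[1,3] of m[1,k]+m[k+1,4]+p_{0}·p_k·p_{4}.
k=1: 0 + 8037 + 16·26·19 = 15941; k=2: 3744 + 3591 + 16·9·19 = 10071; k=3: 6768 + 0 + 16·21·19 = 13152.
Minimum: 10071 at k=2.

10071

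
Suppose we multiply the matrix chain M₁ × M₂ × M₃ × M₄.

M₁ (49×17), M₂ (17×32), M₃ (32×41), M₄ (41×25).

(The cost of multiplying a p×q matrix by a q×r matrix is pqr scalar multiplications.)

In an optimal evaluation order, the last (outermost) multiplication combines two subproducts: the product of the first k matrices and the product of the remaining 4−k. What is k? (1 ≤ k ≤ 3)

Adjacent pairs: M₁M₂ = 49·17·32 = 26656; M₂M₃ = 17·32·41 = 22304; M₃M₄ = 32·41·25 = 32800.
Length 3: M₁..M₃: k=1: 0+22304+49·17·41=56457; k=2: 26656+0+49·32·41=90944 → min 56457 | M₂..M₄: k=2: 0+32800+17·32·25=46400; k=3: 22304+0+17·41·25=39729 → min 39729.
Top-level splits: k=1: (M₁..M₁)·(M₂..M₄) → 0+39729+49·17·25 = 60554; k=2: (M₁..M₂)·(M₃..M₄) → 26656+32800+49·32·25 = 98656; k=3: (M₁..M₃)·(M₄..M₄) → 56457+0+49·41·25 = 106682.
Best split is after M₁, i.e. k = 1.

1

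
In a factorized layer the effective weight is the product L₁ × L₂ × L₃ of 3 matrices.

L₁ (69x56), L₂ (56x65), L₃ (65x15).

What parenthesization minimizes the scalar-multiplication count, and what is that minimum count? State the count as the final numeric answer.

112560

(L₁ × (L₂ × L₃)): cost 112560.
((L₁ × L₂) × L₃): cost 318435.
Optimal: (L₁ × (L₂ × L₃)) with cost 112560.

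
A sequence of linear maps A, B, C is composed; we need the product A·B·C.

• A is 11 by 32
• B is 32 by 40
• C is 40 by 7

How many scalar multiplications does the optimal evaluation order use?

Order (A·(B·C)): (B·C): 32×40 by 40×7 → 32×7, cost 32·40·7 = 8960; (A·(B·C)): 11×32 by 32×7 → 11×7, cost 11·32·7 = 2464; cumulative 11424. Total 11424.
Order ((A·B)·C): (A·B): 11×32 by 32×40 → 11×40, cost 11·32·40 = 14080; ((A·B)·C): 11×40 by 40×7 → 11×7, cost 11·40·7 = 3080; cumulative 17160. Total 17160.
Minimum: 11424.

11424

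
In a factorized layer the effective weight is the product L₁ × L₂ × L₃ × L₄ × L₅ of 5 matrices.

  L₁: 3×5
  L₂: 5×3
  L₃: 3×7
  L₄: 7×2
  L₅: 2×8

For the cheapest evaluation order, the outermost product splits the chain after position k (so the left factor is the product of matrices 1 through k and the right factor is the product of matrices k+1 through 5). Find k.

Adjacent pairs: L₁L₂ = 3·5·3 = 45; L₂L₃ = 5·3·7 = 105; L₃L₄ = 3·7·2 = 42; L₄L₅ = 7·2·8 = 112.
Length 3: L₁..L₃: k=1: 0+105+3·5·7=210; k=2: 45+0+3·3·7=108 → min 108 | L₂..L₄: k=2: 0+42+5·3·2=72; k=3: 105+0+5·7·2=175 → min 72 | L₃..L₅: k=3: 0+112+3·7·8=280; k=4: 42+0+3·2·8=90 → min 90.
Length 4: L₁..L₄: k=1: 0+72+3·5·2=102; k=2: 45+42+3·3·2=105; k=3: 108+0+3·7·2=150 → min 102 | L₂..L₅: k=2: 0+90+5·3·8=210; k=3: 105+112+5·7·8=497; k=4: 72+0+5·2·8=152 → min 152.
Top-level splits: k=1: (L₁..L₁)·(L₂..L₅) → 0+152+3·5·8 = 272; k=2: (L₁..L₂)·(L₃..L₅) → 45+90+3·3·8 = 207; k=3: (L₁..L₃)·(L₄..L₅) → 108+112+3·7·8 = 388; k=4: (L₁..L₄)·(L₅..L₅) → 102+0+3·2·8 = 150.
Best split is after L₄, i.e. k = 4.

4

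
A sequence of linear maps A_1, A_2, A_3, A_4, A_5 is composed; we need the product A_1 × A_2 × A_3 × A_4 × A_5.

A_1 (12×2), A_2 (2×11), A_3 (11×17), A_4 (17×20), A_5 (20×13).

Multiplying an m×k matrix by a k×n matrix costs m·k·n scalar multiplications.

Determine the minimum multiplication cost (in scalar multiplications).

1886

Adjacent pairs: A_1A_2 = 12·2·11 = 264; A_2A_3 = 2·11·17 = 374; A_3A_4 = 11·17·20 = 3740; A_4A_5 = 17·20·13 = 4420.
Length 3: A_1..A_3: k=1: 0+374+12·2·17=782; k=2: 264+0+12·11·17=2508 → min 782 | A_2..A_4: k=2: 0+3740+2·11·20=4180; k=3: 374+0+2·17·20=1054 → min 1054 | A_3..A_5: k=3: 0+4420+11·17·13=6851; k=4: 3740+0+11·20·13=6600 → min 6600.
Length 4: A_1..A_4: k=1: 0+1054+12·2·20=1534; k=2: 264+3740+12·11·20=6644; k=3: 782+0+12·17·20=4862 → min 1534 | A_2..A_5: k=2: 0+6600+2·11·13=6886; k=3: 374+4420+2·17·13=5236; k=4: 1054+0+2·20·13=1574 → min 1574.
Length 5: A_1..A_5: k=1: 0+1574+12·2·13=1886; k=2: 264+6600+12·11·13=8580; k=3: 782+4420+12·17·13=7854; k=4: 1534+0+12·20·13=4654 → min 1886.
Optimal order: (A_1 × (((A_2 × A_3) × A_4) × A_5)) with cost 1886.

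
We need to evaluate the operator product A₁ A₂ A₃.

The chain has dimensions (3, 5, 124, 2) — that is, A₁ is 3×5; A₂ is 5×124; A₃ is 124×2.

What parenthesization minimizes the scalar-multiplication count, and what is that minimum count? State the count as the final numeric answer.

1270

(A₁ (A₂ A₃)): cost 1270.
((A₁ A₂) A₃): cost 2604.
Optimal: (A₁ (A₂ A₃)) with cost 1270.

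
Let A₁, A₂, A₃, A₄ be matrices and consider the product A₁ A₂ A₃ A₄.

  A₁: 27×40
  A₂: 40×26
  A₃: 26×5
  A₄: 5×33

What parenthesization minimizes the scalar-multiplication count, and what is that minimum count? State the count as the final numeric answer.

15055

Adjacent pairs: A₁A₂ = 27·40·26 = 28080; A₂A₃ = 40·26·5 = 5200; A₃A₄ = 26·5·33 = 4290.
Length 3: A₁..A₃: k=1: 0+5200+27·40·5=10600; k=2: 28080+0+27·26·5=31590 → min 10600 | A₂..A₄: k=2: 0+4290+40·26·33=38610; k=3: 5200+0+40·5·33=11800 → min 11800.
Length 4: A₁..A₄: k=1: 0+11800+27·40·33=47440; k=2: 28080+4290+27·26·33=55536; k=3: 10600+0+27·5·33=15055 → min 15055.
Optimal parenthesization: ((A₁ (A₂ A₃)) A₄) with cost 15055.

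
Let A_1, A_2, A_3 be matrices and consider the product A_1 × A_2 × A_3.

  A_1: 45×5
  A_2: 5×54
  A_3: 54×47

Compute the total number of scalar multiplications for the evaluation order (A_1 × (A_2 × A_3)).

(A_2 × A_3): 5×54 by 54×47 → 5×47, cost 5·54·47 = 12690
(A_1 × (A_2 × A_3)): 45×5 by 5×47 → 45×47, cost 45·5·47 = 10575; cumulative 23265
Total: 23265 scalar multiplications.

23265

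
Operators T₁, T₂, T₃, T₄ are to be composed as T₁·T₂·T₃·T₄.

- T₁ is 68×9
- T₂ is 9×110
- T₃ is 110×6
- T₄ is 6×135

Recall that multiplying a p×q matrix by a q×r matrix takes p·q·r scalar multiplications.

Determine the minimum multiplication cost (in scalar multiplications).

Adjacent pairs: T₁T₂ = 68·9·110 = 67320; T₂T₃ = 9·110·6 = 5940; T₃T₄ = 110·6·135 = 89100.
Length 3: T₁..T₃: k=1: 0+5940+68·9·6=9612; k=2: 67320+0+68·110·6=112200 → min 9612 | T₂..T₄: k=2: 0+89100+9·110·135=222750; k=3: 5940+0+9·6·135=13230 → min 13230.
Length 4: T₁..T₄: k=1: 0+13230+68·9·135=95850; k=2: 67320+89100+68·110·135=1166220; k=3: 9612+0+68·6·135=64692 → min 64692.
Optimal order: ((T₁·(T₂·T₃))·T₄) with cost 64692.

64692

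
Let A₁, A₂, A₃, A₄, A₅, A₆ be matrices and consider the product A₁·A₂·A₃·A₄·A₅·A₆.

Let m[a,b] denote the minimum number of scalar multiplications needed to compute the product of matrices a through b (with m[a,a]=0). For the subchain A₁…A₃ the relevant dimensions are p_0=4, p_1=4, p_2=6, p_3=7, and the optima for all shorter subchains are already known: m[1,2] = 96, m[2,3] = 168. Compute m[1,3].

m[1,3] = min over k∈[1,2] of m[1,k]+m[k+1,3]+p_{0}·p_k·p_{3}.
k=1: 0 + 168 + 4·4·7 = 280; k=2: 96 + 0 + 4·6·7 = 264.
Minimum: 264 at k=2.

264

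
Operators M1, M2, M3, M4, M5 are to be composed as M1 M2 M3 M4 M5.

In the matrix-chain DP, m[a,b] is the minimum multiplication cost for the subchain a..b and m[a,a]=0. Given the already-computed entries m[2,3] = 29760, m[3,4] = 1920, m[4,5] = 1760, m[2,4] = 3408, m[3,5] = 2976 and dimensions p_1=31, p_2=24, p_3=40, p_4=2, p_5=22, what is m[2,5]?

m[2,5] = min over k∈[2,4] of m[2,k]+m[k+1,5]+p_{1}·p_k·p_{5}.
k=2: 0 + 2976 + 31·24·22 = 19344; k=3: 29760 + 1760 + 31·40·22 = 58800; k=4: 3408 + 0 + 31·2·22 = 4772.
Minimum: 4772 at k=4.

4772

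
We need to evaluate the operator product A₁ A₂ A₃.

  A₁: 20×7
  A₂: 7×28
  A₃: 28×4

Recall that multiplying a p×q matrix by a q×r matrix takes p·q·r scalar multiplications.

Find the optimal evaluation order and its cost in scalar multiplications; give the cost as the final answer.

(A₁ (A₂ A₃)): cost 1344.
((A₁ A₂) A₃): cost 6160.
Optimal: (A₁ (A₂ A₃)) with cost 1344.

1344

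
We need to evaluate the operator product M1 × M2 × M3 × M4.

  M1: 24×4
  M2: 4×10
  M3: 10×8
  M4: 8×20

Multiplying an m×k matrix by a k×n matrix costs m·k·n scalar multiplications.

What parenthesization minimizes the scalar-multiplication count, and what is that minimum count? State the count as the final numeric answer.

Adjacent pairs: M1M2 = 24·4·10 = 960; M2M3 = 4·10·8 = 320; M3M4 = 10·8·20 = 1600.
Length 3: M1..M3: k=1: 0+320+24·4·8=1088; k=2: 960+0+24·10·8=2880 → min 1088 | M2..M4: k=2: 0+1600+4·10·20=2400; k=3: 320+0+4·8·20=960 → min 960.
Length 4: M1..M4: k=1: 0+960+24·4·20=2880; k=2: 960+1600+24·10·20=7360; k=3: 1088+0+24·8·20=4928 → min 2880.
Optimal parenthesization: (M1 × ((M2 × M3) × M4)) with cost 2880.

2880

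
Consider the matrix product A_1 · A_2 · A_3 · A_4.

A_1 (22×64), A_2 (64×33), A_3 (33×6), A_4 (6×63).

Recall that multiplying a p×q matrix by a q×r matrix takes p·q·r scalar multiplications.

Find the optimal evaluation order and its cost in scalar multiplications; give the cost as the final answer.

29436

Adjacent pairs: A_1A_2 = 22·64·33 = 46464; A_2A_3 = 64·33·6 = 12672; A_3A_4 = 33·6·63 = 12474.
Length 3: A_1..A_3: k=1: 0+12672+22·64·6=21120; k=2: 46464+0+22·33·6=50820 → min 21120 | A_2..A_4: k=2: 0+12474+64·33·63=145530; k=3: 12672+0+64·6·63=36864 → min 36864.
Length 4: A_1..A_4: k=1: 0+36864+22·64·63=125568; k=2: 46464+12474+22·33·63=104676; k=3: 21120+0+22·6·63=29436 → min 29436.
Optimal parenthesization: ((A_1 · (A_2 · A_3)) · A_4) with cost 29436.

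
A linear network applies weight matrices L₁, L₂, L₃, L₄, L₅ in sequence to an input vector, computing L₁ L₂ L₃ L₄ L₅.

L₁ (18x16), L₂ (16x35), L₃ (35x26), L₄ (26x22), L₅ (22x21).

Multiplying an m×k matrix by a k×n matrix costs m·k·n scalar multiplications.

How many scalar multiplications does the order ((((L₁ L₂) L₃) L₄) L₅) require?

45072

(L₁ L₂): 18×16 by 16×35 → 18×35, cost 18·16·35 = 10080
((L₁ L₂) L₃): 18×35 by 35×26 → 18×26, cost 18·35·26 = 16380; cumulative 26460
(((L₁ L₂) L₃) L₄): 18×26 by 26×22 → 18×22, cost 18·26·22 = 10296; cumulative 36756
((((L₁ L₂) L₃) L₄) L₅): 18×22 by 22×21 → 18×21, cost 18·22·21 = 8316; cumulative 45072
Total: 45072 scalar multiplications.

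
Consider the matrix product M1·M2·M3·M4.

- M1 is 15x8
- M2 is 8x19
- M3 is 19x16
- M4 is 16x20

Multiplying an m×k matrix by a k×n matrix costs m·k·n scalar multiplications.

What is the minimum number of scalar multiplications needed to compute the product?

7392

Adjacent pairs: M1M2 = 15·8·19 = 2280; M2M3 = 8·19·16 = 2432; M3M4 = 19·16·20 = 6080.
Length 3: M1..M3: k=1: 0+2432+15·8·16=4352; k=2: 2280+0+15·19·16=6840 → min 4352 | M2..M4: k=2: 0+6080+8·19·20=9120; k=3: 2432+0+8·16·20=4992 → min 4992.
Length 4: M1..M4: k=1: 0+4992+15·8·20=7392; k=2: 2280+6080+15·19·20=14060; k=3: 4352+0+15·16·20=9152 → min 7392.
Optimal order: (M1·((M2·M3)·M4)) with cost 7392.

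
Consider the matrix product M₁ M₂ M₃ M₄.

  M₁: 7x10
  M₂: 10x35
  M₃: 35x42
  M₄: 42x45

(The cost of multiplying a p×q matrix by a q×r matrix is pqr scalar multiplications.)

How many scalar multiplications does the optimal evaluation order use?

25970

Adjacent pairs: M₁M₂ = 7·10·35 = 2450; M₂M₃ = 10·35·42 = 14700; M₃M₄ = 35·42·45 = 66150.
Length 3: M₁..M₃: k=1: 0+14700+7·10·42=17640; k=2: 2450+0+7·35·42=12740 → min 12740 | M₂..M₄: k=2: 0+66150+10·35·45=81900; k=3: 14700+0+10·42·45=33600 → min 33600.
Length 4: M₁..M₄: k=1: 0+33600+7·10·45=36750; k=2: 2450+66150+7·35·45=79625; k=3: 12740+0+7·42·45=25970 → min 25970.
Optimal order: (((M₁ M₂) M₃) M₄) with cost 25970.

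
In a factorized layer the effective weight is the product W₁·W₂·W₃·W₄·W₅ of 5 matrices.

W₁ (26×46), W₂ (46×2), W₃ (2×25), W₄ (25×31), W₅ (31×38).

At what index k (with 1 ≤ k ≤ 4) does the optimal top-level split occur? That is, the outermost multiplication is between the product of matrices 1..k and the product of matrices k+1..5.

Adjacent pairs: W₁W₂ = 26·46·2 = 2392; W₂W₃ = 46·2·25 = 2300; W₃W₄ = 2·25·31 = 1550; W₄W₅ = 25·31·38 = 29450.
Length 3: W₁..W₃: k=1: 0+2300+26·46·25=32200; k=2: 2392+0+26·2·25=3692 → min 3692 | W₂..W₄: k=2: 0+1550+46·2·31=4402; k=3: 2300+0+46·25·31=37950 → min 4402 | W₃..W₅: k=3: 0+29450+2·25·38=31350; k=4: 1550+0+2·31·38=3906 → min 3906.
Length 4: W₁..W₄: k=1: 0+4402+26·46·31=41478; k=2: 2392+1550+26·2·31=5554; k=3: 3692+0+26·25·31=23842 → min 5554 | W₂..W₅: k=2: 0+3906+46·2·38=7402; k=3: 2300+29450+46·25·38=75450; k=4: 4402+0+46·31·38=58590 → min 7402.
Top-level splits: k=1: (W₁..W₁)·(W₂..W₅) → 0+7402+26·46·38 = 52850; k=2: (W₁..W₂)·(W₃..W₅) → 2392+3906+26·2·38 = 8274; k=3: (W₁..W₃)·(W₄..W₅) → 3692+29450+26·25·38 = 57842; k=4: (W₁..W₄)·(W₅..W₅) → 5554+0+26·31·38 = 36182.
Best split is after W₂, i.e. k = 2.

2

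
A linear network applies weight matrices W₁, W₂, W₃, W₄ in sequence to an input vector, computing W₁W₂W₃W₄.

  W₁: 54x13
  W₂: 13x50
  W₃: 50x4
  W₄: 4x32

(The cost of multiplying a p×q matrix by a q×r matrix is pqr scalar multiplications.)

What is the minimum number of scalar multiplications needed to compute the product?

Adjacent pairs: W₁W₂ = 54·13·50 = 35100; W₂W₃ = 13·50·4 = 2600; W₃W₄ = 50·4·32 = 6400.
Length 3: W₁..W₃: k=1: 0+2600+54·13·4=5408; k=2: 35100+0+54·50·4=45900 → min 5408 | W₂..W₄: k=2: 0+6400+13·50·32=27200; k=3: 2600+0+13·4·32=4264 → min 4264.
Length 4: W₁..W₄: k=1: 0+4264+54·13·32=26728; k=2: 35100+6400+54·50·32=127900; k=3: 5408+0+54·4·32=12320 → min 12320.
Optimal order: ((W₁(W₂W₃))W₄) with cost 12320.

12320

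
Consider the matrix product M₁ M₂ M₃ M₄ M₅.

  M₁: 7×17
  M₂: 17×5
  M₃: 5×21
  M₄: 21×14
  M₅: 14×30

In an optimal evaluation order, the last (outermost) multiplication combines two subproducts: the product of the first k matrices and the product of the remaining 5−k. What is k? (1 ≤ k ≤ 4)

Adjacent pairs: M₁M₂ = 7·17·5 = 595; M₂M₃ = 17·5·21 = 1785; M₃M₄ = 5·21·14 = 1470; M₄M₅ = 21·14·30 = 8820.
Length 3: M₁..M₃: k=1: 0+1785+7·17·21=4284; k=2: 595+0+7·5·21=1330 → min 1330 | M₂..M₄: k=2: 0+1470+17·5·14=2660; k=3: 1785+0+17·21·14=6783 → min 2660 | M₃..M₅: k=3: 0+8820+5·21·30=11970; k=4: 1470+0+5·14·30=3570 → min 3570.
Length 4: M₁..M₄: k=1: 0+2660+7·17·14=4326; k=2: 595+1470+7·5·14=2555; k=3: 1330+0+7·21·14=3388 → min 2555 | M₂..M₅: k=2: 0+3570+17·5·30=6120; k=3: 1785+8820+17·21·30=21315; k=4: 2660+0+17·14·30=9800 → min 6120.
Top-level splits: k=1: (M₁..M₁)·(M₂..M₅) → 0+6120+7·17·30 = 9690; k=2: (M₁..M₂)·(M₃..M₅) → 595+3570+7·5·30 = 5215; k=3: (M₁..M₃)·(M₄..M₅) → 1330+8820+7·21·30 = 14560; k=4: (M₁..M₄)·(M₅..M₅) → 2555+0+7·14·30 = 5495.
Best split is after M₂, i.e. k = 2.

2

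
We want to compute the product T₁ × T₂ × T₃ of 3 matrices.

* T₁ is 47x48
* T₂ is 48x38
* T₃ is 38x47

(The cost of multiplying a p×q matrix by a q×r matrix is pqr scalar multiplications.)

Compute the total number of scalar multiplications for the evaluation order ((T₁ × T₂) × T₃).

169670

(T₁ × T₂): 47×48 by 48×38 → 47×38, cost 47·48·38 = 85728
((T₁ × T₂) × T₃): 47×38 by 38×47 → 47×47, cost 47·38·47 = 83942; cumulative 169670
Total: 169670 scalar multiplications.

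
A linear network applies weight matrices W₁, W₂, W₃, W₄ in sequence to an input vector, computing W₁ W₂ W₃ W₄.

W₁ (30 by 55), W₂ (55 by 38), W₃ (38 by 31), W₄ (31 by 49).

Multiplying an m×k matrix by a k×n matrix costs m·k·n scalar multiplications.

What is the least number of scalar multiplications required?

Adjacent pairs: W₁W₂ = 30·55·38 = 62700; W₂W₃ = 55·38·31 = 64790; W₃W₄ = 38·31·49 = 57722.
Length 3: W₁..W₃: k=1: 0+64790+30·55·31=115940; k=2: 62700+0+30·38·31=98040 → min 98040 | W₂..W₄: k=2: 0+57722+55·38·49=160132; k=3: 64790+0+55·31·49=148335 → min 148335.
Length 4: W₁..W₄: k=1: 0+148335+30·55·49=229185; k=2: 62700+57722+30·38·49=176282; k=3: 98040+0+30·31·49=143610 → min 143610.
Optimal order: (((W₁ W₂) W₃) W₄) with cost 143610.

143610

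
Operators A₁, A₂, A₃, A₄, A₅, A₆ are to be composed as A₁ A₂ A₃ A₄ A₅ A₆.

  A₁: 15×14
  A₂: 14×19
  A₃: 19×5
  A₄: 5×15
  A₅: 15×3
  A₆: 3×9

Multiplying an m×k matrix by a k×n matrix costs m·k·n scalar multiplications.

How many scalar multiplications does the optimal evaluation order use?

2343

Adjacent pairs: A₁A₂ = 15·14·19 = 3990; A₂A₃ = 14·19·5 = 1330; A₃A₄ = 19·5·15 = 1425; A₄A₅ = 5·15·3 = 225; A₅A₆ = 15·3·9 = 405.
Length 3: A₁..A₃: k=1: 0+1330+15·14·5=2380; k=2: 3990+0+15·19·5=5415 → min 2380 | A₂..A₄: k=2: 0+1425+14·19·15=5415; k=3: 1330+0+14·5·15=2380 → min 2380 | A₃..A₅: k=3: 0+225+19·5·3=510; k=4: 1425+0+19·15·3=2280 → min 510 | A₄..A₆: k=4: 0+405+5·15·9=1080; k=5: 225+0+5·3·9=360 → min 360.
Length 4: A₁..A₄: k=1: 0+2380+15·14·15=5530; k=2: 3990+1425+15·19·15=9690; k=3: 2380+0+15·5·15=3505 → min 3505 | A₂..A₅: k=2: 0+510+14·19·3=1308; k=3: 1330+225+14·5·3=1765; k=4: 2380+0+14·15·3=3010 → min 1308 | A₃..A₆: k=3: 0+360+19·5·9=1215; k=4: 1425+405+19·15·9=4395; k=5: 510+0+19·3·9=1023 → min 1023.
Length 5: A₁..A₅: k=1: 0+1308+15·14·3=1938; k=2: 3990+510+15·19·3=5355; k=3: 2380+225+15·5·3=2830; k=4: 3505+0+15·15·3=4180 → min 1938 | A₂..A₆: k=2: 0+1023+14·19·9=3417; k=3: 1330+360+14·5·9=2320; k=4: 2380+405+14·15·9=4675; k=5: 1308+0+14·3·9=1686 → min 1686.
Length 6: A₁..A₆: k=1: 0+1686+15·14·9=3576; k=2: 3990+1023+15·19·9=7578; k=3: 2380+360+15·5·9=3415; k=4: 3505+405+15·15·9=5935; k=5: 1938+0+15·3·9=2343 → min 2343.
Optimal order: ((A₁ (A₂ (A₃ (A₄ A₅)))) A₆) with cost 2343.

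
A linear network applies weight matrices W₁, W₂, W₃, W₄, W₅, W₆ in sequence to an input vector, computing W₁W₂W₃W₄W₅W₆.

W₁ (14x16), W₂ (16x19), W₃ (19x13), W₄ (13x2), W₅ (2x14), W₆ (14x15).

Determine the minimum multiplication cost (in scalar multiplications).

2390

Adjacent pairs: W₁W₂ = 14·16·19 = 4256; W₂W₃ = 16·19·13 = 3952; W₃W₄ = 19·13·2 = 494; W₄W₅ = 13·2·14 = 364; W₅W₆ = 2·14·15 = 420.
Length 3: W₁..W₃: k=1: 0+3952+14·16·13=6864; k=2: 4256+0+14·19·13=7714 → min 6864 | W₂..W₄: k=2: 0+494+16·19·2=1102; k=3: 3952+0+16·13·2=4368 → min 1102 | W₃..W₅: k=3: 0+364+19·13·14=3822; k=4: 494+0+19·2·14=1026 → min 1026 | W₄..W₆: k=4: 0+420+13·2·15=810; k=5: 364+0+13·14·15=3094 → min 810.
Length 4: W₁..W₄: k=1: 0+1102+14·16·2=1550; k=2: 4256+494+14·19·2=5282; k=3: 6864+0+14·13·2=7228 → min 1550 | W₂..W₅: k=2: 0+1026+16·19·14=5282; k=3: 3952+364+16·13·14=7228; k=4: 1102+0+16·2·14=1550 → min 1550 | W₃..W₆: k=3: 0+810+19·13·15=4515; k=4: 494+420+19·2·15=1484; k=5: 1026+0+19·14·15=5016 → min 1484.
Length 5: W₁..W₅: k=1: 0+1550+14·16·14=4686; k=2: 4256+1026+14·19·14=9006; k=3: 6864+364+14·13·14=9776; k=4: 1550+0+14·2·14=1942 → min 1942 | W₂..W₆: k=2: 0+1484+16·19·15=6044; k=3: 3952+810+16·13·15=7882; k=4: 1102+420+16·2·15=2002; k=5: 1550+0+16·14·15=4910 → min 2002.
Length 6: W₁..W₆: k=1: 0+2002+14·16·15=5362; k=2: 4256+1484+14·19·15=9730; k=3: 6864+810+14·13·15=10404; k=4: 1550+420+14·2·15=2390; k=5: 1942+0+14·14·15=4882 → min 2390.
Optimal order: ((W₁(W₂(W₃W₄)))(W₅W₆)) with cost 2390.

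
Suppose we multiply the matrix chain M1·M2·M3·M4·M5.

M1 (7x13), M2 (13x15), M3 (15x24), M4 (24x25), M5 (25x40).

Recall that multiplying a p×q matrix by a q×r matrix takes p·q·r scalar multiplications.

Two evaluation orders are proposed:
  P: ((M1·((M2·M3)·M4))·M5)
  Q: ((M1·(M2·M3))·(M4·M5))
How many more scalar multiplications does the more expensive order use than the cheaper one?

Order P = ((M1·((M2·M3)·M4))·M5): (M2·M3): 13×15 by 15×24 → 13×24, cost 13·15·24 = 4680; ((M2·M3)·M4): 13×24 by 24×25 → 13×25, cost 13·24·25 = 7800; cumulative 12480; (M1·((M2·M3)·M4)): 7×13 by 13×25 → 7×25, cost 7·13·25 = 2275; cumulative 14755; ((M1·((M2·M3)·M4))·M5): 7×25 by 25×40 → 7×40, cost 7·25·40 = 7000; cumulative 21755. Total 21755.
Order Q = ((M1·(M2·M3))·(M4·M5)): (M2·M3): 13×15 by 15×24 → 13×24, cost 13·15·24 = 4680; (M1·(M2·M3)): 7×13 by 13×24 → 7×24, cost 7·13·24 = 2184; cumulative 6864; (M4·M5): 24×25 by 25×40 → 24×40, cost 24·25·40 = 24000; ((M1·(M2·M3))·(M4·M5)): 7×24 by 24×40 → 7×40, cost 7·24·40 = 6720; cumulative 37584. Total 37584.
Difference: |21755 − 37584| = 15829.

15829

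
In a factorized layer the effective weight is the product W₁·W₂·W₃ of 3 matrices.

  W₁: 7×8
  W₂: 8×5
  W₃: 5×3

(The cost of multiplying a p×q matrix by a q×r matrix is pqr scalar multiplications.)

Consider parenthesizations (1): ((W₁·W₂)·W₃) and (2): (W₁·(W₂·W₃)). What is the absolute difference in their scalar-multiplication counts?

97

Order (1) = ((W₁·W₂)·W₃): (W₁·W₂): 7×8 by 8×5 → 7×5, cost 7·8·5 = 280; ((W₁·W₂)·W₃): 7×5 by 5×3 → 7×3, cost 7·5·3 = 105; cumulative 385. Total 385.
Order (2) = (W₁·(W₂·W₃)): (W₂·W₃): 8×5 by 5×3 → 8×3, cost 8·5·3 = 120; (W₁·(W₂·W₃)): 7×8 by 8×3 → 7×3, cost 7·8·3 = 168; cumulative 288. Total 288.
Difference: |385 − 288| = 97.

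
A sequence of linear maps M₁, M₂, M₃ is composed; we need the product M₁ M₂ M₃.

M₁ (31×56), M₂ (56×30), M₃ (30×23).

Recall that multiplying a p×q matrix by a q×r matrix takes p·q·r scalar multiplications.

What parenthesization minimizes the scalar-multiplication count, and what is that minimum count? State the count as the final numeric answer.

(M₁ (M₂ M₃)): cost 78568.
((M₁ M₂) M₃): cost 73470.
Optimal: ((M₁ M₂) M₃) with cost 73470.

73470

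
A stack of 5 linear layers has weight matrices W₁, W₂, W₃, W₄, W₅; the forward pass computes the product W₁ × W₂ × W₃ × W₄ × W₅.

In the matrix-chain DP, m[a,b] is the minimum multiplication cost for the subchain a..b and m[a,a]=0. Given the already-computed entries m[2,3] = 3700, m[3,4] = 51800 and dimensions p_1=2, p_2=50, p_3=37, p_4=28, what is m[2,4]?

m[2,4] = min over k∈[2,3] of m[2,k]+m[k+1,4]+p_{1}·p_k·p_{4}.
k=2: 0 + 51800 + 2·50·28 = 54600; k=3: 3700 + 0 + 2·37·28 = 5772.
Minimum: 5772 at k=3.

5772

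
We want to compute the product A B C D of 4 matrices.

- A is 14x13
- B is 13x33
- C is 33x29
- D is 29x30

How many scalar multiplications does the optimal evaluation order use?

Adjacent pairs: AB = 14·13·33 = 6006; BC = 13·33·29 = 12441; CD = 33·29·30 = 28710.
Length 3: A..C: k=1: 0+12441+14·13·29=17719; k=2: 6006+0+14·33·29=19404 → min 17719 | B..D: k=2: 0+28710+13·33·30=41580; k=3: 12441+0+13·29·30=23751 → min 23751.
Length 4: A..D: k=1: 0+23751+14·13·30=29211; k=2: 6006+28710+14·33·30=48576; k=3: 17719+0+14·29·30=29899 → min 29211.
Optimal order: (A ((B C) D)) with cost 29211.

29211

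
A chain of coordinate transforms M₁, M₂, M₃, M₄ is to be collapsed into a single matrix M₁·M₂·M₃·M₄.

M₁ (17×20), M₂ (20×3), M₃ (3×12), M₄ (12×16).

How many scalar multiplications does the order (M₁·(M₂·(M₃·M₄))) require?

6976

(M₃·M₄): 3×12 by 12×16 → 3×16, cost 3·12·16 = 576
(M₂·(M₃·M₄)): 20×3 by 3×16 → 20×16, cost 20·3·16 = 960; cumulative 1536
(M₁·(M₂·(M₃·M₄))): 17×20 by 20×16 → 17×16, cost 17·20·16 = 5440; cumulative 6976
Total: 6976 scalar multiplications.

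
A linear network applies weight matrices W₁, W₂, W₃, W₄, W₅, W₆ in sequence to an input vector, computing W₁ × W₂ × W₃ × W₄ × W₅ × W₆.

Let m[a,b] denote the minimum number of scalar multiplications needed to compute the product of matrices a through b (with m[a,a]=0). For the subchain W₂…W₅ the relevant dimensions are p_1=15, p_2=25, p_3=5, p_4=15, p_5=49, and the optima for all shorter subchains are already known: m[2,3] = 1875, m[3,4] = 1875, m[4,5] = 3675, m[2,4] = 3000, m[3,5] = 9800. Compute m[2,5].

m[2,5] = min over k∈[2,4] of m[2,k]+m[k+1,5]+p_{1}·p_k·p_{5}.
k=2: 0 + 9800 + 15·25·49 = 28175; k=3: 1875 + 3675 + 15·5·49 = 9225; k=4: 3000 + 0 + 15·15·49 = 14025.
Minimum: 9225 at k=3.

9225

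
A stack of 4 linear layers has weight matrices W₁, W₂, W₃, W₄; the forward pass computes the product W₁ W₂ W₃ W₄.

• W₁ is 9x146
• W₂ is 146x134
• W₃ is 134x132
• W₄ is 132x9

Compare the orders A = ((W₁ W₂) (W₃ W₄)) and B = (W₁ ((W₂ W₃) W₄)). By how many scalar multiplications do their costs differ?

Order A = ((W₁ W₂) (W₃ W₄)): (W₁ W₂): 9×146 by 146×134 → 9×134, cost 9·146·134 = 176076; (W₃ W₄): 134×132 by 132×9 → 134×9, cost 134·132·9 = 159192; ((W₁ W₂) (W₃ W₄)): 9×134 by 134×9 → 9×9, cost 9·134·9 = 10854; cumulative 346122. Total 346122.
Order B = (W₁ ((W₂ W₃) W₄)): (W₂ W₃): 146×134 by 134×132 → 146×132, cost 146·134·132 = 2582448; ((W₂ W₃) W₄): 146×132 by 132×9 → 146×9, cost 146·132·9 = 173448; cumulative 2755896; (W₁ ((W₂ W₃) W₄)): 9×146 by 146×9 → 9×9, cost 9·146·9 = 11826; cumulative 2767722. Total 2767722.
Difference: |346122 − 2767722| = 2421600.

2421600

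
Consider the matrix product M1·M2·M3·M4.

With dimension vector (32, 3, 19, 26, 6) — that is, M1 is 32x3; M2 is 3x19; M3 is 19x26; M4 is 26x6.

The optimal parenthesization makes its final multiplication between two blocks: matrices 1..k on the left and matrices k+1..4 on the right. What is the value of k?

Adjacent pairs: M1M2 = 32·3·19 = 1824; M2M3 = 3·19·26 = 1482; M3M4 = 19·26·6 = 2964.
Length 3: M1..M3: k=1: 0+1482+32·3·26=3978; k=2: 1824+0+32·19·26=17632 → min 3978 | M2..M4: k=2: 0+2964+3·19·6=3306; k=3: 1482+0+3·26·6=1950 → min 1950.
Top-level splits: k=1: (M1..M1)·(M2..M4) → 0+1950+32·3·6 = 2526; k=2: (M1..M2)·(M3..M4) → 1824+2964+32·19·6 = 8436; k=3: (M1..M3)·(M4..M4) → 3978+0+32·26·6 = 8970.
Best split is after M1, i.e. k = 1.

1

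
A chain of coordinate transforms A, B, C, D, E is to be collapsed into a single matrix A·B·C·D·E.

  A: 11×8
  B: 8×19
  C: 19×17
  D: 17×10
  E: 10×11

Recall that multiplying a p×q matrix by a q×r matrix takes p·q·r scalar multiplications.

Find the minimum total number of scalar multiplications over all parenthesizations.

5792

Adjacent pairs: AB = 11·8·19 = 1672; BC = 8·19·17 = 2584; CD = 19·17·10 = 3230; DE = 17·10·11 = 1870.
Length 3: A..C: k=1: 0+2584+11·8·17=4080; k=2: 1672+0+11·19·17=5225 → min 4080 | B..D: k=2: 0+3230+8·19·10=4750; k=3: 2584+0+8·17·10=3944 → min 3944 | C..E: k=3: 0+1870+19·17·11=5423; k=4: 3230+0+19·10·11=5320 → min 5320.
Length 4: A..D: k=1: 0+3944+11·8·10=4824; k=2: 1672+3230+11·19·10=6992; k=3: 4080+0+11·17·10=5950 → min 4824 | B..E: k=2: 0+5320+8·19·11=6992; k=3: 2584+1870+8·17·11=5950; k=4: 3944+0+8·10·11=4824 → min 4824.
Length 5: A..E: k=1: 0+4824+11·8·11=5792; k=2: 1672+5320+11·19·11=9291; k=3: 4080+1870+11·17·11=8007; k=4: 4824+0+11·10·11=6034 → min 5792.
Optimal order: (A·(((B·C)·D)·E)) with cost 5792.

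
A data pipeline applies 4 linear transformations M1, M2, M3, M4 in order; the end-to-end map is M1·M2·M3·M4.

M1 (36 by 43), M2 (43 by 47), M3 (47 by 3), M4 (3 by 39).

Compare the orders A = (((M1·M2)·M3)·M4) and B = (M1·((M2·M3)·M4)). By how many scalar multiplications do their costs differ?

10578

Order A = (((M1·M2)·M3)·M4): (M1·M2): 36×43 by 43×47 → 36×47, cost 36·43·47 = 72756; ((M1·M2)·M3): 36×47 by 47×3 → 36×3, cost 36·47·3 = 5076; cumulative 77832; (((M1·M2)·M3)·M4): 36×3 by 3×39 → 36×39, cost 36·3·39 = 4212; cumulative 82044. Total 82044.
Order B = (M1·((M2·M3)·M4)): (M2·M3): 43×47 by 47×3 → 43×3, cost 43·47·3 = 6063; ((M2·M3)·M4): 43×3 by 3×39 → 43×39, cost 43·3·39 = 5031; cumulative 11094; (M1·((M2·M3)·M4)): 36×43 by 43×39 → 36×39, cost 36·43·39 = 60372; cumulative 71466. Total 71466.
Difference: |82044 − 71466| = 10578.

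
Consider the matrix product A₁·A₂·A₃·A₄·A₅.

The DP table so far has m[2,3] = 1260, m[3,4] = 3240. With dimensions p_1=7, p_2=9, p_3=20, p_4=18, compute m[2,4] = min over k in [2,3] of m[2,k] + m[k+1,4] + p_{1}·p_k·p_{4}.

3780

m[2,4] = min over k∈[2,3] of m[2,k]+m[k+1,4]+p_{1}·p_k·p_{4}.
k=2: 0 + 3240 + 7·9·18 = 4374; k=3: 1260 + 0 + 7·20·18 = 3780.
Minimum: 3780 at k=3.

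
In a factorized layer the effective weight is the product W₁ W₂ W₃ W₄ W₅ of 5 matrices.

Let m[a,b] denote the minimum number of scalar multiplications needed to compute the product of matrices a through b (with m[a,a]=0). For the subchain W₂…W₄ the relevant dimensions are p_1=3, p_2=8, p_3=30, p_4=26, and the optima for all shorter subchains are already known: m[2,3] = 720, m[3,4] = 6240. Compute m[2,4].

m[2,4] = min over k∈[2,3] of m[2,k]+m[k+1,4]+p_{1}·p_k·p_{4}.
k=2: 0 + 6240 + 3·8·26 = 6864; k=3: 720 + 0 + 3·30·26 = 3060.
Minimum: 3060 at k=3.

3060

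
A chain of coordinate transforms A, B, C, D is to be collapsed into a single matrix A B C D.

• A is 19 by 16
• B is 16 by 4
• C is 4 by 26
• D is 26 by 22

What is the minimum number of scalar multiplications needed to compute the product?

5176

Adjacent pairs: AB = 19·16·4 = 1216; BC = 16·4·26 = 1664; CD = 4·26·22 = 2288.
Length 3: A..C: k=1: 0+1664+19·16·26=9568; k=2: 1216+0+19·4·26=3192 → min 3192 | B..D: k=2: 0+2288+16·4·22=3696; k=3: 1664+0+16·26·22=10816 → min 3696.
Length 4: A..D: k=1: 0+3696+19·16·22=10384; k=2: 1216+2288+19·4·22=5176; k=3: 3192+0+19·26·22=14060 → min 5176.
Optimal order: ((A B) (C D)) with cost 5176.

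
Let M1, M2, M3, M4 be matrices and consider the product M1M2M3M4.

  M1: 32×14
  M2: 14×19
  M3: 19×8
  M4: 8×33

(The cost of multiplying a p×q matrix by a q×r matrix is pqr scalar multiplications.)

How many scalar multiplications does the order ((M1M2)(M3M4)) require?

33592

(M1M2): 32×14 by 14×19 → 32×19, cost 32·14·19 = 8512
(M3M4): 19×8 by 8×33 → 19×33, cost 19·8·33 = 5016
((M1M2)(M3M4)): 32×19 by 19×33 → 32×33, cost 32·19·33 = 20064; cumulative 33592
Total: 33592 scalar multiplications.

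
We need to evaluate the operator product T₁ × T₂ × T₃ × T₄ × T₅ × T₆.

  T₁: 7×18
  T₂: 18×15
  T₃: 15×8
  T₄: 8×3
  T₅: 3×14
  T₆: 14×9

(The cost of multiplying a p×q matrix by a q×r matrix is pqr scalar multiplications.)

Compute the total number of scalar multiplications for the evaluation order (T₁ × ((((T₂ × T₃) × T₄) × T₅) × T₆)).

(T₂ × T₃): 18×15 by 15×8 → 18×8, cost 18·15·8 = 2160
((T₂ × T₃) × T₄): 18×8 by 8×3 → 18×3, cost 18·8·3 = 432; cumulative 2592
(((T₂ × T₃) × T₄) × T₅): 18×3 by 3×14 → 18×14, cost 18·3·14 = 756; cumulative 3348
((((T₂ × T₃) × T₄) × T₅) × T₆): 18×14 by 14×9 → 18×9, cost 18·14·9 = 2268; cumulative 5616
(T₁ × ((((T₂ × T₃) × T₄) × T₅) × T₆)): 7×18 by 18×9 → 7×9, cost 7·18·9 = 1134; cumulative 6750
Total: 6750 scalar multiplications.

6750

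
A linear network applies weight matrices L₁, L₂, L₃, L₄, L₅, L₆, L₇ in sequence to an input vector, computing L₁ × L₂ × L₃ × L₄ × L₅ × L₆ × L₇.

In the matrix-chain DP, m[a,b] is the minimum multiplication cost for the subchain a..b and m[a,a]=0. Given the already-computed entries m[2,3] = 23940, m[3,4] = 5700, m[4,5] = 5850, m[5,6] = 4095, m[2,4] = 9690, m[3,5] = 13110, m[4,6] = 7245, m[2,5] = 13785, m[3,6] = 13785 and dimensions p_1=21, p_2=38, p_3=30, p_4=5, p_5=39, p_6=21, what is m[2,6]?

m[2,6] = min over k∈[2,5] of m[2,k]+m[k+1,6]+p_{1}·p_k·p_{6}.
k=2: 0 + 13785 + 21·38·21 = 30543; k=3: 23940 + 7245 + 21·30·21 = 44415; k=4: 9690 + 4095 + 21·5·21 = 15990; k=5: 13785 + 0 + 21·39·21 = 30984.
Minimum: 15990 at k=4.

15990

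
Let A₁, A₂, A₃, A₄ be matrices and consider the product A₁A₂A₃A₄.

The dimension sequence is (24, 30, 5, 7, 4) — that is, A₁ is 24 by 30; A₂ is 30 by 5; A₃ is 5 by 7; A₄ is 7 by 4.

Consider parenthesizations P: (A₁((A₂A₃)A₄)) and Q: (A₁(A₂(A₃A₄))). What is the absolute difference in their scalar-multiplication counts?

1150

Order P = (A₁((A₂A₃)A₄)): (A₂A₃): 30×5 by 5×7 → 30×7, cost 30·5·7 = 1050; ((A₂A₃)A₄): 30×7 by 7×4 → 30×4, cost 30·7·4 = 840; cumulative 1890; (A₁((A₂A₃)A₄)): 24×30 by 30×4 → 24×4, cost 24·30·4 = 2880; cumulative 4770. Total 4770.
Order Q = (A₁(A₂(A₃A₄))): (A₃A₄): 5×7 by 7×4 → 5×4, cost 5·7·4 = 140; (A₂(A₃A₄)): 30×5 by 5×4 → 30×4, cost 30·5·4 = 600; cumulative 740; (A₁(A₂(A₃A₄))): 24×30 by 30×4 → 24×4, cost 24·30·4 = 2880; cumulative 3620. Total 3620.
Difference: |4770 − 3620| = 1150.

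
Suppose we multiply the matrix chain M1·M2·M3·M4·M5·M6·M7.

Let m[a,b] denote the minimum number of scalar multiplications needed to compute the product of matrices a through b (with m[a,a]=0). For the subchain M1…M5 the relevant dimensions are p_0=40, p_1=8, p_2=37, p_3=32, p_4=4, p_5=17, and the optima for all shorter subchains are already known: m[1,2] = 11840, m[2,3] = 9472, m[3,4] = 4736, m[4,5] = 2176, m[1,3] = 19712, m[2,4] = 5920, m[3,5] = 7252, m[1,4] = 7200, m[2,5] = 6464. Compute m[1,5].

m[1,5] = min over k∈[1,4] of m[1,k]+m[k+1,5]+p_{0}·p_k·p_{5}.
k=1: 0 + 6464 + 40·8·17 = 11904; k=2: 11840 + 7252 + 40·37·17 = 44252; k=3: 19712 + 2176 + 40·32·17 = 43648; k=4: 7200 + 0 + 40·4·17 = 9920.
Minimum: 9920 at k=4.

9920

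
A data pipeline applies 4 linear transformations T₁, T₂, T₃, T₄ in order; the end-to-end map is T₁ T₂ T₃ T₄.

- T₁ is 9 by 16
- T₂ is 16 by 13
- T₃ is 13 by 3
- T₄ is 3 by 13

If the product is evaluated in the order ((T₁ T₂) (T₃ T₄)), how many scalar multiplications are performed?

3900

(T₁ T₂): 9×16 by 16×13 → 9×13, cost 9·16·13 = 1872
(T₃ T₄): 13×3 by 3×13 → 13×13, cost 13·3·13 = 507
((T₁ T₂) (T₃ T₄)): 9×13 by 13×13 → 9×13, cost 9·13·13 = 1521; cumulative 3900
Total: 3900 scalar multiplications.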